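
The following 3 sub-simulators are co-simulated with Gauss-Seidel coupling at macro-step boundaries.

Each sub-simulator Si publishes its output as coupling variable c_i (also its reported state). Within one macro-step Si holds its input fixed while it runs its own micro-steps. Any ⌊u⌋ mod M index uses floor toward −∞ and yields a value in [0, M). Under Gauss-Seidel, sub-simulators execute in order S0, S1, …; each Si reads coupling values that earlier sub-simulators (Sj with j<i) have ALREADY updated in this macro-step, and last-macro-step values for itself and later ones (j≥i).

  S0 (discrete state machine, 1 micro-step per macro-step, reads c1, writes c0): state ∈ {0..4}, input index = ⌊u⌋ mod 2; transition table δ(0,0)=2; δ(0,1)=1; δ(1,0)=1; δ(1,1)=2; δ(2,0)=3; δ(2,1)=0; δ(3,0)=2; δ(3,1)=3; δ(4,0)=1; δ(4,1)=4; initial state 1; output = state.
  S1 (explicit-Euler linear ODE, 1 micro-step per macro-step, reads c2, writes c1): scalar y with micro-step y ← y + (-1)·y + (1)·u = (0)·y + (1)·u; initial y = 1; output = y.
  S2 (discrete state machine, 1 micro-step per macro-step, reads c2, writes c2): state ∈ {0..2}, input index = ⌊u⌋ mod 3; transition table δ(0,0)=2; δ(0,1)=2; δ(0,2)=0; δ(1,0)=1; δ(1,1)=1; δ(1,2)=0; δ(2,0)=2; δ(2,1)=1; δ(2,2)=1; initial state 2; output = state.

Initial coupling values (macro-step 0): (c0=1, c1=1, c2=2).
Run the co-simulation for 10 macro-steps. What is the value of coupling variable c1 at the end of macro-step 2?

c1 at macro-step 2 = 1

macro 1: S0 reads c1=1 → after 1×micro: 2; S1 reads c2=2 → after 1×micro: 2; S2 reads c2=2 → after 1×micro: 1 ⇒ (c0=2, c1=2, c2=1)
macro 2: S0 reads c1=2 → after 1×micro: 3; S1 reads c2=1 → after 1×micro: 1; S2 reads c2=1 → after 1×micro: 1 ⇒ (c0=3, c1=1, c2=1)
macro 3: S0 reads c1=1 → after 1×micro: 3; S1 reads c2=1 → after 1×micro: 1; S2 reads c2=1 → after 1×micro: 1 ⇒ (c0=3, c1=1, c2=1)
macro 4: S0 reads c1=1 → after 1×micro: 3; S1 reads c2=1 → after 1×micro: 1; S2 reads c2=1 → after 1×micro: 1 ⇒ (c0=3, c1=1, c2=1)
macro 5: S0 reads c1=1 → after 1×micro: 3; S1 reads c2=1 → after 1×micro: 1; S2 reads c2=1 → after 1×micro: 1 ⇒ (c0=3, c1=1, c2=1)
macro 6: S0 reads c1=1 → after 1×micro: 3; S1 reads c2=1 → after 1×micro: 1; S2 reads c2=1 → after 1×micro: 1 ⇒ (c0=3, c1=1, c2=1)
macro 7: S0 reads c1=1 → after 1×micro: 3; S1 reads c2=1 → after 1×micro: 1; S2 reads c2=1 → after 1×micro: 1 ⇒ (c0=3, c1=1, c2=1)
macro 8: S0 reads c1=1 → after 1×micro: 3; S1 reads c2=1 → after 1×micro: 1; S2 reads c2=1 → after 1×micro: 1 ⇒ (c0=3, c1=1, c2=1)
macro 9: S0 reads c1=1 → after 1×micro: 3; S1 reads c2=1 → after 1×micro: 1; S2 reads c2=1 → after 1×micro: 1 ⇒ (c0=3, c1=1, c2=1)
macro 10: S0 reads c1=1 → after 1×micro: 3; S1 reads c2=1 → after 1×micro: 1; S2 reads c2=1 → after 1×micro: 1 ⇒ (c0=3, c1=1, c2=1)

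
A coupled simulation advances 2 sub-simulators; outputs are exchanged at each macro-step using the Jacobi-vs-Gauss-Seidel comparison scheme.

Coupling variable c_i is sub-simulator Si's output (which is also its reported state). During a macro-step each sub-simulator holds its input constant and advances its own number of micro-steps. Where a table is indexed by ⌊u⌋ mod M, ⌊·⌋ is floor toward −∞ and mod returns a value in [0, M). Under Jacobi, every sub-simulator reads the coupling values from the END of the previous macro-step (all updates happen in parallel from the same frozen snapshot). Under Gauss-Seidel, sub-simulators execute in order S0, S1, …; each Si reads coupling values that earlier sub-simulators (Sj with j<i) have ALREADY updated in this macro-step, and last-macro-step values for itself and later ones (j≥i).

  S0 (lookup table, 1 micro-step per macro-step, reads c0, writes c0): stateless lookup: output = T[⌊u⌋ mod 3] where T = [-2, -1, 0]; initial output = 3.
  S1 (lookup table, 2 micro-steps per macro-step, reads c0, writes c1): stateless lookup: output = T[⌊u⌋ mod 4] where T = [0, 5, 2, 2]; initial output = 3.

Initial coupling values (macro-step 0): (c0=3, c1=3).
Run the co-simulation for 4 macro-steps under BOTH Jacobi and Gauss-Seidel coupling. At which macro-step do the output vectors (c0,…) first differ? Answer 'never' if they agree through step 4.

[Jacobi] macro 1: S0 reads c0=3 → after 1×micro: -2; S1 reads c0=3 → after 2×micro: 2 ⇒ (c0=-2, c1=2)
[Jacobi] macro 2: S0 reads c0=-2 → after 1×micro: -1; S1 reads c0=-2 → after 2×micro: 2 ⇒ (c0=-1, c1=2)
[Jacobi] macro 3: S0 reads c0=-1 → after 1×micro: 0; S1 reads c0=-1 → after 2×micro: 2 ⇒ (c0=0, c1=2)
[Jacobi] macro 4: S0 reads c0=0 → after 1×micro: -2; S1 reads c0=0 → after 2×micro: 0 ⇒ (c0=-2, c1=0)
[Gauss-Seidel] macro 1: S0 reads c0=3 → after 1×micro: -2; S1 reads c0=-2 → after 2×micro: 2 ⇒ (c0=-2, c1=2)
[Gauss-Seidel] macro 2: S0 reads c0=-2 → after 1×micro: -1; S1 reads c0=-1 → after 2×micro: 2 ⇒ (c0=-1, c1=2)
[Gauss-Seidel] macro 3: S0 reads c0=-1 → after 1×micro: 0; S1 reads c0=0 → after 2×micro: 0 ⇒ (c0=0, c1=0)
[Gauss-Seidel] macro 4: S0 reads c0=0 → after 1×micro: -2; S1 reads c0=-2 → after 2×micro: 2 ⇒ (c0=-2, c1=2)

first divergence at macro-step: 3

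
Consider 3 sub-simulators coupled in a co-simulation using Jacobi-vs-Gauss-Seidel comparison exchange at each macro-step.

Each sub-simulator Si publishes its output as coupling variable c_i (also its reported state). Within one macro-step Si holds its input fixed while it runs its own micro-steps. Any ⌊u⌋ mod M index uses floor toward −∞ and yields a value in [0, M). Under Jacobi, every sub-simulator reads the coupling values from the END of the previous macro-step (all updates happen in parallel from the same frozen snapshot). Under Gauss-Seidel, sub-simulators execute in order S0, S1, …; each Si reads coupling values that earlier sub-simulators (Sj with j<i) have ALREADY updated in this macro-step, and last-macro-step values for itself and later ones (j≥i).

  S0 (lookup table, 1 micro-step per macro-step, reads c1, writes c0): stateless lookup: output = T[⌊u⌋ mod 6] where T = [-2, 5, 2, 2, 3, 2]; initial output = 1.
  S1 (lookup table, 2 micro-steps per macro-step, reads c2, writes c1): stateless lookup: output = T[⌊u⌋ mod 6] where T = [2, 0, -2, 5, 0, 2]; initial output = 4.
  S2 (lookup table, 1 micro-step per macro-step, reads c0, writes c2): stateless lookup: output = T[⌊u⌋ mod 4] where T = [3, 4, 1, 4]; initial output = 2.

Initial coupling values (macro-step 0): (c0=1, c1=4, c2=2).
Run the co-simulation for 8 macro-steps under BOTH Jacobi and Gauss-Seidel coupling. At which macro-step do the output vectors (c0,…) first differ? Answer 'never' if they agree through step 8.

first divergence at macro-step: 3

[Jacobi] macro 1: S0 reads c1=4 → after 1×micro: 3; S1 reads c2=2 → after 2×micro: -2; S2 reads c0=1 → after 1×micro: 4 ⇒ (c0=3, c1=-2, c2=4)
[Jacobi] macro 2: S0 reads c1=-2 → after 1×micro: 3; S1 reads c2=4 → after 2×micro: 0; S2 reads c0=3 → after 1×micro: 4 ⇒ (c0=3, c1=0, c2=4)
[Jacobi] macro 3: S0 reads c1=0 → after 1×micro: -2; S1 reads c2=4 → after 2×micro: 0; S2 reads c0=3 → after 1×micro: 4 ⇒ (c0=-2, c1=0, c2=4)
[Jacobi] macro 4: S0 reads c1=0 → after 1×micro: -2; S1 reads c2=4 → after 2×micro: 0; S2 reads c0=-2 → after 1×micro: 1 ⇒ (c0=-2, c1=0, c2=1)
[Jacobi] macro 5: S0 reads c1=0 → after 1×micro: -2; S1 reads c2=1 → after 2×micro: 0; S2 reads c0=-2 → after 1×micro: 1 ⇒ (c0=-2, c1=0, c2=1)
[Jacobi] macro 6: S0 reads c1=0 → after 1×micro: -2; S1 reads c2=1 → after 2×micro: 0; S2 reads c0=-2 → after 1×micro: 1 ⇒ (c0=-2, c1=0, c2=1)
[Jacobi] macro 7: S0 reads c1=0 → after 1×micro: -2; S1 reads c2=1 → after 2×micro: 0; S2 reads c0=-2 → after 1×micro: 1 ⇒ (c0=-2, c1=0, c2=1)
[Jacobi] macro 8: S0 reads c1=0 → after 1×micro: -2; S1 reads c2=1 → after 2×micro: 0; S2 reads c0=-2 → after 1×micro: 1 ⇒ (c0=-2, c1=0, c2=1)
[Gauss-Seidel] macro 1: S0 reads c1=4 → after 1×micro: 3; S1 reads c2=2 → after 2×micro: -2; S2 reads c0=3 → after 1×micro: 4 ⇒ (c0=3, c1=-2, c2=4)
[Gauss-Seidel] macro 2: S0 reads c1=-2 → after 1×micro: 3; S1 reads c2=4 → after 2×micro: 0; S2 reads c0=3 → after 1×micro: 4 ⇒ (c0=3, c1=0, c2=4)
[Gauss-Seidel] macro 3: S0 reads c1=0 → after 1×micro: -2; S1 reads c2=4 → after 2×micro: 0; S2 reads c0=-2 → after 1×micro: 1 ⇒ (c0=-2, c1=0, c2=1)
[Gauss-Seidel] macro 4: S0 reads c1=0 → after 1×micro: -2; S1 reads c2=1 → after 2×micro: 0; S2 reads c0=-2 → after 1×micro: 1 ⇒ (c0=-2, c1=0, c2=1)
[Gauss-Seidel] macro 5: S0 reads c1=0 → after 1×micro: -2; S1 reads c2=1 → after 2×micro: 0; S2 reads c0=-2 → after 1×micro: 1 ⇒ (c0=-2, c1=0, c2=1)
[Gauss-Seidel] macro 6: S0 reads c1=0 → after 1×micro: -2; S1 reads c2=1 → after 2×micro: 0; S2 reads c0=-2 → after 1×micro: 1 ⇒ (c0=-2, c1=0, c2=1)
[Gauss-Seidel] macro 7: S0 reads c1=0 → after 1×micro: -2; S1 reads c2=1 → after 2×micro: 0; S2 reads c0=-2 → after 1×micro: 1 ⇒ (c0=-2, c1=0, c2=1)
[Gauss-Seidel] macro 8: S0 reads c1=0 → after 1×micro: -2; S1 reads c2=1 → after 2×micro: 0; S2 reads c0=-2 → after 1×micro: 1 ⇒ (c0=-2, c1=0, c2=1)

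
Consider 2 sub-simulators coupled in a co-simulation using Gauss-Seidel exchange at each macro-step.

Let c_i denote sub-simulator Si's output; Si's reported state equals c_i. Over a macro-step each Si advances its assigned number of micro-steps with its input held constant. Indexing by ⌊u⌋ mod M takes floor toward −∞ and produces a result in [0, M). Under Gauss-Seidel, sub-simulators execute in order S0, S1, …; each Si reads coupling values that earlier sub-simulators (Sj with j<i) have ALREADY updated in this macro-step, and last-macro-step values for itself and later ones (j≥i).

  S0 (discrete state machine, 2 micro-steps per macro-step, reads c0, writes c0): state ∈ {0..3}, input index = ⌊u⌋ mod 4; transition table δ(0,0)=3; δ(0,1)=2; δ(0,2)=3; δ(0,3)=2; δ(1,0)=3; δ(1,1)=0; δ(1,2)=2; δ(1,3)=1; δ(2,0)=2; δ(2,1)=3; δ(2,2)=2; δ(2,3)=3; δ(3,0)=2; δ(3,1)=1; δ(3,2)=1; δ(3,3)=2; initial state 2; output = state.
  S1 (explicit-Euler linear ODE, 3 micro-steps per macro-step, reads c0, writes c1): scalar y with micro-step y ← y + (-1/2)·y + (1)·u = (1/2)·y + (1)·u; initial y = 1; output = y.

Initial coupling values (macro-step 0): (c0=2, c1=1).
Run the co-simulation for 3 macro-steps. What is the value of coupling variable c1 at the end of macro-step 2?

macro 1: S0 reads c0=2 → after 2×micro: 2; S1 reads c0=2 → after 3×micro: 29/8 ⇒ (c0=2, c1=29/8)
macro 2: S0 reads c0=2 → after 2×micro: 2; S1 reads c0=2 → after 3×micro: 253/64 ⇒ (c0=2, c1=253/64)
macro 3: S0 reads c0=2 → after 2×micro: 2; S1 reads c0=2 → after 3×micro: 2045/512 ⇒ (c0=2, c1=2045/512)

c1 at macro-step 2 = 253/64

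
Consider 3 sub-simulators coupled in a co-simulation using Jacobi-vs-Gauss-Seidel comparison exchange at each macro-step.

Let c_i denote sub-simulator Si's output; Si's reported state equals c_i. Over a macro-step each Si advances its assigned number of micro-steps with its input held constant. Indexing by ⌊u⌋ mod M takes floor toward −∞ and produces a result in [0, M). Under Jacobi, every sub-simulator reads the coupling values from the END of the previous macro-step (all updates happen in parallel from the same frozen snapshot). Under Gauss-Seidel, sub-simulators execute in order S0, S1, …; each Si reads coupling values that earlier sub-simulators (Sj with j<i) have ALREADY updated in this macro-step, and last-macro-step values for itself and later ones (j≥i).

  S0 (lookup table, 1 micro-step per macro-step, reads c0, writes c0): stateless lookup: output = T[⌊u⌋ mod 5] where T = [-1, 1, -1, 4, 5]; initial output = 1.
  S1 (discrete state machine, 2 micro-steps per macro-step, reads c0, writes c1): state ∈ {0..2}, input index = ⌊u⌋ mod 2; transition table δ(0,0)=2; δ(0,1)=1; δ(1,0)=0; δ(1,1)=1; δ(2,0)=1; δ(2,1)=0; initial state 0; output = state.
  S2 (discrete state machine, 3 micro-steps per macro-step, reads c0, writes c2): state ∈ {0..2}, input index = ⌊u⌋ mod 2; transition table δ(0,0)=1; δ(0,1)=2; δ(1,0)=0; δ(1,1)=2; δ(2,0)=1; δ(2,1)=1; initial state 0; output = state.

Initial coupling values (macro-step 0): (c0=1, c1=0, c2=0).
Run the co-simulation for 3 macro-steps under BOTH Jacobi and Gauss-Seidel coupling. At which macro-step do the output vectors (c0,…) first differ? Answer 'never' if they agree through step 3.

first divergence at macro-step: never

[Jacobi] macro 1: S0 reads c0=1 → after 1×micro: 1; S1 reads c0=1 → after 2×micro: 1; S2 reads c0=1 → after 3×micro: 2 ⇒ (c0=1, c1=1, c2=2)
[Jacobi] macro 2: S0 reads c0=1 → after 1×micro: 1; S1 reads c0=1 → after 2×micro: 1; S2 reads c0=1 → after 3×micro: 1 ⇒ (c0=1, c1=1, c2=1)
[Jacobi] macro 3: S0 reads c0=1 → after 1×micro: 1; S1 reads c0=1 → after 2×micro: 1; S2 reads c0=1 → after 3×micro: 2 ⇒ (c0=1, c1=1, c2=2)
[Gauss-Seidel] macro 1: S0 reads c0=1 → after 1×micro: 1; S1 reads c0=1 → after 2×micro: 1; S2 reads c0=1 → after 3×micro: 2 ⇒ (c0=1, c1=1, c2=2)
[Gauss-Seidel] macro 2: S0 reads c0=1 → after 1×micro: 1; S1 reads c0=1 → after 2×micro: 1; S2 reads c0=1 → after 3×micro: 1 ⇒ (c0=1, c1=1, c2=1)
[Gauss-Seidel] macro 3: S0 reads c0=1 → after 1×micro: 1; S1 reads c0=1 → after 2×micro: 1; S2 reads c0=1 → after 3×micro: 2 ⇒ (c0=1, c1=1, c2=2)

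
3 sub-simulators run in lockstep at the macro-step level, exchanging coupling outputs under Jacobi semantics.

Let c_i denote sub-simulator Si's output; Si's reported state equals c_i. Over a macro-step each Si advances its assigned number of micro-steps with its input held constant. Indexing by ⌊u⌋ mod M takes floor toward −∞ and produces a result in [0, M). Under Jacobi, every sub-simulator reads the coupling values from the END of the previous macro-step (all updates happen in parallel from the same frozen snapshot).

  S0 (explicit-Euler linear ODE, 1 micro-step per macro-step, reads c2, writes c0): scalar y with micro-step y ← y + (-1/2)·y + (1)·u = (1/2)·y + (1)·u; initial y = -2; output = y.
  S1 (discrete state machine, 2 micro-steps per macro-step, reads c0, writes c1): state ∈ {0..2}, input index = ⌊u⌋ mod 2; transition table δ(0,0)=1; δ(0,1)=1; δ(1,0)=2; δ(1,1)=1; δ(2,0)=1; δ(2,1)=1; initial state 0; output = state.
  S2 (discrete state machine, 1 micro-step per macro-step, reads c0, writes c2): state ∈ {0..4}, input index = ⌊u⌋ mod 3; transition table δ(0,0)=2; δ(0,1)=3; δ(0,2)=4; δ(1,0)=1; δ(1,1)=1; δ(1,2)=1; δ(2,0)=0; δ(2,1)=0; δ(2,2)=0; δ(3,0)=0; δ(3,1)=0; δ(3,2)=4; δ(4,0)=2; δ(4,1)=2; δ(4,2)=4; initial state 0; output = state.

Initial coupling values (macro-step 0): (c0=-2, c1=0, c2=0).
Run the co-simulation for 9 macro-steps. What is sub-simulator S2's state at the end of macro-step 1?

S2 state at macro-step 1 = 3

macro 1: S0 reads c2=0 → after 1×micro: -1; S1 reads c0=-2 → after 2×micro: 2; S2 reads c0=-2 → after 1×micro: 3 ⇒ (c0=-1, c1=2, c2=3)
macro 2: S0 reads c2=3 → after 1×micro: 5/2; S1 reads c0=-1 → after 2×micro: 1; S2 reads c0=-1 → after 1×micro: 4 ⇒ (c0=5/2, c1=1, c2=4)
macro 3: S0 reads c2=4 → after 1×micro: 21/4; S1 reads c0=5/2 → after 2×micro: 1; S2 reads c0=5/2 → after 1×micro: 4 ⇒ (c0=21/4, c1=1, c2=4)
macro 4: S0 reads c2=4 → after 1×micro: 53/8; S1 reads c0=21/4 → after 2×micro: 1; S2 reads c0=21/4 → after 1×micro: 4 ⇒ (c0=53/8, c1=1, c2=4)
macro 5: S0 reads c2=4 → after 1×micro: 117/16; S1 reads c0=53/8 → after 2×micro: 1; S2 reads c0=53/8 → after 1×micro: 2 ⇒ (c0=117/16, c1=1, c2=2)
macro 6: S0 reads c2=2 → after 1×micro: 181/32; S1 reads c0=117/16 → after 2×micro: 1; S2 reads c0=117/16 → after 1×micro: 0 ⇒ (c0=181/32, c1=1, c2=0)
macro 7: S0 reads c2=0 → after 1×micro: 181/64; S1 reads c0=181/32 → after 2×micro: 1; S2 reads c0=181/32 → after 1×micro: 4 ⇒ (c0=181/64, c1=1, c2=4)
macro 8: S0 reads c2=4 → after 1×micro: 693/128; S1 reads c0=181/64 → after 2×micro: 1; S2 reads c0=181/64 → after 1×micro: 4 ⇒ (c0=693/128, c1=1, c2=4)
macro 9: S0 reads c2=4 → after 1×micro: 1717/256; S1 reads c0=693/128 → after 2×micro: 1; S2 reads c0=693/128 → after 1×micro: 4 ⇒ (c0=1717/256, c1=1, c2=4)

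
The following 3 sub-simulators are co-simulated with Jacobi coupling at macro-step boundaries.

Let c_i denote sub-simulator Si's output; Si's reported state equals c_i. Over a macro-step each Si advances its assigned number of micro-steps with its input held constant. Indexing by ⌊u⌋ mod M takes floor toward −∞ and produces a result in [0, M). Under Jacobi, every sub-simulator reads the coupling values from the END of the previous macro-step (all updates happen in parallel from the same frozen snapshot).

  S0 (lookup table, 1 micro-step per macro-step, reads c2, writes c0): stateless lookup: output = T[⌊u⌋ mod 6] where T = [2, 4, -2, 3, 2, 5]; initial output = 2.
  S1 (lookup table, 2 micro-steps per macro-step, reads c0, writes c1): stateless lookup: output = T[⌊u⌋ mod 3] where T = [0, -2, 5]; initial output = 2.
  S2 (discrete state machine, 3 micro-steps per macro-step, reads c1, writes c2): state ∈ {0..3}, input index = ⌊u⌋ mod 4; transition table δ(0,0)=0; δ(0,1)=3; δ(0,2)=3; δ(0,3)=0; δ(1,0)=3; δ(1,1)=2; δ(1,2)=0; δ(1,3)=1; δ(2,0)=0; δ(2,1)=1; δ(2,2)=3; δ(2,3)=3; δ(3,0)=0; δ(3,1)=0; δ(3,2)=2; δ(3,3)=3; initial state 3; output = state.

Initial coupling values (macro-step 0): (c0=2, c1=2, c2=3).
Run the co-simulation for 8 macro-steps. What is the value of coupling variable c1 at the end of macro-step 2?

c1 at macro-step 2 = 0

macro 1: S0 reads c2=3 → after 1×micro: 3; S1 reads c0=2 → after 2×micro: 5; S2 reads c1=2 → after 3×micro: 2 ⇒ (c0=3, c1=5, c2=2)
macro 2: S0 reads c2=2 → after 1×micro: -2; S1 reads c0=3 → after 2×micro: 0; S2 reads c1=5 → after 3×micro: 1 ⇒ (c0=-2, c1=0, c2=1)
macro 3: S0 reads c2=1 → after 1×micro: 4; S1 reads c0=-2 → after 2×micro: -2; S2 reads c1=0 → after 3×micro: 0 ⇒ (c0=4, c1=-2, c2=0)
macro 4: S0 reads c2=0 → after 1×micro: 2; S1 reads c0=4 → after 2×micro: -2; S2 reads c1=-2 → after 3×micro: 3 ⇒ (c0=2, c1=-2, c2=3)
macro 5: S0 reads c2=3 → after 1×micro: 3; S1 reads c0=2 → after 2×micro: 5; S2 reads c1=-2 → after 3×micro: 2 ⇒ (c0=3, c1=5, c2=2)
macro 6: S0 reads c2=2 → after 1×micro: -2; S1 reads c0=3 → after 2×micro: 0; S2 reads c1=5 → after 3×micro: 1 ⇒ (c0=-2, c1=0, c2=1)
macro 7: S0 reads c2=1 → after 1×micro: 4; S1 reads c0=-2 → after 2×micro: -2; S2 reads c1=0 → after 3×micro: 0 ⇒ (c0=4, c1=-2, c2=0)
macro 8: S0 reads c2=0 → after 1×micro: 2; S1 reads c0=4 → after 2×micro: -2; S2 reads c1=-2 → after 3×micro: 3 ⇒ (c0=2, c1=-2, c2=3)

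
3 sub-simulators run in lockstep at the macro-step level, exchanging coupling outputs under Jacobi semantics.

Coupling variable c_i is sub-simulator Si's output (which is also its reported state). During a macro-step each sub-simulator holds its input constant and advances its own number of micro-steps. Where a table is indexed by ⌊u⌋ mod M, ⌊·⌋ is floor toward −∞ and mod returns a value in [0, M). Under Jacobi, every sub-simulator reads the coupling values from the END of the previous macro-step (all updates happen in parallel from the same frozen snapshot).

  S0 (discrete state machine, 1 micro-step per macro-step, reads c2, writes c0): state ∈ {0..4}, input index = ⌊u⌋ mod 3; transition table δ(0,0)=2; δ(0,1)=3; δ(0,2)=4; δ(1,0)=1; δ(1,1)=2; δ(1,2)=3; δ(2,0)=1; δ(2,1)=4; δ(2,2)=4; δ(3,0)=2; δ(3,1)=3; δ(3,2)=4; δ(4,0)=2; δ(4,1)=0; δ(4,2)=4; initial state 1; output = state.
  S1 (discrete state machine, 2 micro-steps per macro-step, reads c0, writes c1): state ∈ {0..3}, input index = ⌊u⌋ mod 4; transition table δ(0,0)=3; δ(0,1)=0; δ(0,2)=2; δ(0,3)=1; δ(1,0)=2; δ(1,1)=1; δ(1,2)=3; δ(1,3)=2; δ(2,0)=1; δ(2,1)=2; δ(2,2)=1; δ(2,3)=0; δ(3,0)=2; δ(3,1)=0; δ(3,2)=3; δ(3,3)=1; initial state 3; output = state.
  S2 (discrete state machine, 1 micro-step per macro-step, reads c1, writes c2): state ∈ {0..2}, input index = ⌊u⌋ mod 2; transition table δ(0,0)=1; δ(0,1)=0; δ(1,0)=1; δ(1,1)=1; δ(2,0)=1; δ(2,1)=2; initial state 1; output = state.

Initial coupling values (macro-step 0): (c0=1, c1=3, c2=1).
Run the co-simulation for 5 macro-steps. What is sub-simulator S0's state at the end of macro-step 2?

macro 1: S0 reads c2=1 → after 1×micro: 2; S1 reads c0=1 → after 2×micro: 0; S2 reads c1=3 → after 1×micro: 1 ⇒ (c0=2, c1=0, c2=1)
macro 2: S0 reads c2=1 → after 1×micro: 4; S1 reads c0=2 → after 2×micro: 1; S2 reads c1=0 → after 1×micro: 1 ⇒ (c0=4, c1=1, c2=1)
macro 3: S0 reads c2=1 → after 1×micro: 0; S1 reads c0=4 → after 2×micro: 1; S2 reads c1=1 → after 1×micro: 1 ⇒ (c0=0, c1=1, c2=1)
macro 4: S0 reads c2=1 → after 1×micro: 3; S1 reads c0=0 → after 2×micro: 1; S2 reads c1=1 → after 1×micro: 1 ⇒ (c0=3, c1=1, c2=1)
macro 5: S0 reads c2=1 → after 1×micro: 3; S1 reads c0=3 → after 2×micro: 0; S2 reads c1=1 → after 1×micro: 1 ⇒ (c0=3, c1=0, c2=1)

S0 state at macro-step 2 = 4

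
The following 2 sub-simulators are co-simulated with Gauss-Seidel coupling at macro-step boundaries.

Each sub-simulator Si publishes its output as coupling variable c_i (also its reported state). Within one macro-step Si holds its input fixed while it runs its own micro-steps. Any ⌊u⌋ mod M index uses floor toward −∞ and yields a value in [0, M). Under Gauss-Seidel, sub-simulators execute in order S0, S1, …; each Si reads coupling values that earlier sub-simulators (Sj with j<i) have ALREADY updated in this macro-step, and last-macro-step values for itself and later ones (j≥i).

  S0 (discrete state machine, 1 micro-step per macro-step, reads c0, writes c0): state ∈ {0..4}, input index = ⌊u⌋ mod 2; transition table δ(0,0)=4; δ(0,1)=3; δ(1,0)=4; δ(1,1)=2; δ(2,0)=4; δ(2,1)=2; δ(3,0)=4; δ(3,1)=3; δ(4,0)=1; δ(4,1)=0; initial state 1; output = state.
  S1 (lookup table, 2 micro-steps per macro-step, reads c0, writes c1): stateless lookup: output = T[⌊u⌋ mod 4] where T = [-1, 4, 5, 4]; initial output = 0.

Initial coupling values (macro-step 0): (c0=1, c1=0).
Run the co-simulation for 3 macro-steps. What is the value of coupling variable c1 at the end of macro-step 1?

c1 at macro-step 1 = 5

macro 1: S0 reads c0=1 → after 1×micro: 2; S1 reads c0=2 → after 2×micro: 5 ⇒ (c0=2, c1=5)
macro 2: S0 reads c0=2 → after 1×micro: 4; S1 reads c0=4 → after 2×micro: -1 ⇒ (c0=4, c1=-1)
macro 3: S0 reads c0=4 → after 1×micro: 1; S1 reads c0=1 → after 2×micro: 4 ⇒ (c0=1, c1=4)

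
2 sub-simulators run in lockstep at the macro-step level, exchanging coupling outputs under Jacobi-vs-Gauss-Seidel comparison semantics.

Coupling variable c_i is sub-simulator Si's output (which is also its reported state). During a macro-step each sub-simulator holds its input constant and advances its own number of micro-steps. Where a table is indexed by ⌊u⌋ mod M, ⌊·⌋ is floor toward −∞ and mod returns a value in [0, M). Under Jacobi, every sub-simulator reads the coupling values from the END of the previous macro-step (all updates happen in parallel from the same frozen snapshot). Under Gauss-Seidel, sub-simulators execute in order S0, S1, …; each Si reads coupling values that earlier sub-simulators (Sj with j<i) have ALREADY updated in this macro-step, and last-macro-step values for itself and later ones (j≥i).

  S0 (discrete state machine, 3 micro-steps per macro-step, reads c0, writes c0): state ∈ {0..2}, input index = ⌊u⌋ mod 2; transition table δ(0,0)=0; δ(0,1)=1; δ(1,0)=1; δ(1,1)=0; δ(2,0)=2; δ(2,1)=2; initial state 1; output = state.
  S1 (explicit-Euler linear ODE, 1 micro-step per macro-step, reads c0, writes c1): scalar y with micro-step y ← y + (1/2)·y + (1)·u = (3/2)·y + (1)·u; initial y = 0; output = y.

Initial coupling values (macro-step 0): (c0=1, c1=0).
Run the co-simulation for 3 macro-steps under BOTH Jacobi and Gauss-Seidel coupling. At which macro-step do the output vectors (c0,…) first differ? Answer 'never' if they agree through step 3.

[Jacobi] macro 1: S0 reads c0=1 → after 3×micro: 0; S1 reads c0=1 → after 1×micro: 1 ⇒ (c0=0, c1=1)
[Jacobi] macro 2: S0 reads c0=0 → after 3×micro: 0; S1 reads c0=0 → after 1×micro: 3/2 ⇒ (c0=0, c1=3/2)
[Jacobi] macro 3: S0 reads c0=0 → after 3×micro: 0; S1 reads c0=0 → after 1×micro: 9/4 ⇒ (c0=0, c1=9/4)
[Gauss-Seidel] macro 1: S0 reads c0=1 → after 3×micro: 0; S1 reads c0=0 → after 1×micro: 0 ⇒ (c0=0, c1=0)
[Gauss-Seidel] macro 2: S0 reads c0=0 → after 3×micro: 0; S1 reads c0=0 → after 1×micro: 0 ⇒ (c0=0, c1=0)
[Gauss-Seidel] macro 3: S0 reads c0=0 → after 3×micro: 0; S1 reads c0=0 → after 1×micro: 0 ⇒ (c0=0, c1=0)

first divergence at macro-step: 1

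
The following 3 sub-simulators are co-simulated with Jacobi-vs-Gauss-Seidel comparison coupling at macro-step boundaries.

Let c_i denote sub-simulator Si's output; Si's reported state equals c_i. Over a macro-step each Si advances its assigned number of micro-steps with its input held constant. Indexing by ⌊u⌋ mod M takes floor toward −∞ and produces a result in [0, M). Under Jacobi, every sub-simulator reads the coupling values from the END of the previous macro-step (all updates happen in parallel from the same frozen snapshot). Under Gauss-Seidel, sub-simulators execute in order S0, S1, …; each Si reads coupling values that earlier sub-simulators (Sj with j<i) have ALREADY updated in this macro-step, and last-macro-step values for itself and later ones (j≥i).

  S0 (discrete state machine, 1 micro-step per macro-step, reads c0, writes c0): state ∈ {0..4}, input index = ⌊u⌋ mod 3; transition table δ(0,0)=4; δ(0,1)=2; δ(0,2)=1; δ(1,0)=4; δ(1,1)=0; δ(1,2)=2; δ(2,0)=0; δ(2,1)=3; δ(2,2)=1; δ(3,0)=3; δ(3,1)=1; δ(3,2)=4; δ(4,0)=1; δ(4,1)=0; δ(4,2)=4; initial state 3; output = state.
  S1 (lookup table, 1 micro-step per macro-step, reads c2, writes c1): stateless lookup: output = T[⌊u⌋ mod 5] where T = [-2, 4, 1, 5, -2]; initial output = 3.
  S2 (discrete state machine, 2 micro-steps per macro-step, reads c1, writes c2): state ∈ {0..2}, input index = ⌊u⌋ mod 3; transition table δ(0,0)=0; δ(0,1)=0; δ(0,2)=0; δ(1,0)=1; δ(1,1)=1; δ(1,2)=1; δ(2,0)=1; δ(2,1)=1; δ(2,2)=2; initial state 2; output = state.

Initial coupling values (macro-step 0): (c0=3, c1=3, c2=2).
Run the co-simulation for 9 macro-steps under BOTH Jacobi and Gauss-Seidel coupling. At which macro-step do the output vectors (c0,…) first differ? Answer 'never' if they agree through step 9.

first divergence at macro-step: never

[Jacobi] macro 1: S0 reads c0=3 → after 1×micro: 3; S1 reads c2=2 → after 1×micro: 1; S2 reads c1=3 → after 2×micro: 1 ⇒ (c0=3, c1=1, c2=1)
[Jacobi] macro 2: S0 reads c0=3 → after 1×micro: 3; S1 reads c2=1 → after 1×micro: 4; S2 reads c1=1 → after 2×micro: 1 ⇒ (c0=3, c1=4, c2=1)
[Jacobi] macro 3: S0 reads c0=3 → after 1×micro: 3; S1 reads c2=1 → after 1×micro: 4; S2 reads c1=4 → after 2×micro: 1 ⇒ (c0=3, c1=4, c2=1)
[Jacobi] macro 4: S0 reads c0=3 → after 1×micro: 3; S1 reads c2=1 → after 1×micro: 4; S2 reads c1=4 → after 2×micro: 1 ⇒ (c0=3, c1=4, c2=1)
[Jacobi] macro 5: S0 reads c0=3 → after 1×micro: 3; S1 reads c2=1 → after 1×micro: 4; S2 reads c1=4 → after 2×micro: 1 ⇒ (c0=3, c1=4, c2=1)
[Jacobi] macro 6: S0 reads c0=3 → after 1×micro: 3; S1 reads c2=1 → after 1×micro: 4; S2 reads c1=4 → after 2×micro: 1 ⇒ (c0=3, c1=4, c2=1)
[Jacobi] macro 7: S0 reads c0=3 → after 1×micro: 3; S1 reads c2=1 → after 1×micro: 4; S2 reads c1=4 → after 2×micro: 1 ⇒ (c0=3, c1=4, c2=1)
[Jacobi] macro 8: S0 reads c0=3 → after 1×micro: 3; S1 reads c2=1 → after 1×micro: 4; S2 reads c1=4 → after 2×micro: 1 ⇒ (c0=3, c1=4, c2=1)
[Jacobi] macro 9: S0 reads c0=3 → after 1×micro: 3; S1 reads c2=1 → after 1×micro: 4; S2 reads c1=4 → after 2×micro: 1 ⇒ (c0=3, c1=4, c2=1)
[Gauss-Seidel] macro 1: S0 reads c0=3 → after 1×micro: 3; S1 reads c2=2 → after 1×micro: 1; S2 reads c1=1 → after 2×micro: 1 ⇒ (c0=3, c1=1, c2=1)
[Gauss-Seidel] macro 2: S0 reads c0=3 → after 1×micro: 3; S1 reads c2=1 → after 1×micro: 4; S2 reads c1=4 → after 2×micro: 1 ⇒ (c0=3, c1=4, c2=1)
[Gauss-Seidel] macro 3: S0 reads c0=3 → after 1×micro: 3; S1 reads c2=1 → after 1×micro: 4; S2 reads c1=4 → after 2×micro: 1 ⇒ (c0=3, c1=4, c2=1)
[Gauss-Seidel] macro 4: S0 reads c0=3 → after 1×micro: 3; S1 reads c2=1 → after 1×micro: 4; S2 reads c1=4 → after 2×micro: 1 ⇒ (c0=3, c1=4, c2=1)
[Gauss-Seidel] macro 5: S0 reads c0=3 → after 1×micro: 3; S1 reads c2=1 → after 1×micro: 4; S2 reads c1=4 → after 2×micro: 1 ⇒ (c0=3, c1=4, c2=1)
[Gauss-Seidel] macro 6: S0 reads c0=3 → after 1×micro: 3; S1 reads c2=1 → after 1×micro: 4; S2 reads c1=4 → after 2×micro: 1 ⇒ (c0=3, c1=4, c2=1)
[Gauss-Seidel] macro 7: S0 reads c0=3 → after 1×micro: 3; S1 reads c2=1 → after 1×micro: 4; S2 reads c1=4 → after 2×micro: 1 ⇒ (c0=3, c1=4, c2=1)
[Gauss-Seidel] macro 8: S0 reads c0=3 → after 1×micro: 3; S1 reads c2=1 → after 1×micro: 4; S2 reads c1=4 → after 2×micro: 1 ⇒ (c0=3, c1=4, c2=1)
[Gauss-Seidel] macro 9: S0 reads c0=3 → after 1×micro: 3; S1 reads c2=1 → after 1×micro: 4; S2 reads c1=4 → after 2×micro: 1 ⇒ (c0=3, c1=4, c2=1)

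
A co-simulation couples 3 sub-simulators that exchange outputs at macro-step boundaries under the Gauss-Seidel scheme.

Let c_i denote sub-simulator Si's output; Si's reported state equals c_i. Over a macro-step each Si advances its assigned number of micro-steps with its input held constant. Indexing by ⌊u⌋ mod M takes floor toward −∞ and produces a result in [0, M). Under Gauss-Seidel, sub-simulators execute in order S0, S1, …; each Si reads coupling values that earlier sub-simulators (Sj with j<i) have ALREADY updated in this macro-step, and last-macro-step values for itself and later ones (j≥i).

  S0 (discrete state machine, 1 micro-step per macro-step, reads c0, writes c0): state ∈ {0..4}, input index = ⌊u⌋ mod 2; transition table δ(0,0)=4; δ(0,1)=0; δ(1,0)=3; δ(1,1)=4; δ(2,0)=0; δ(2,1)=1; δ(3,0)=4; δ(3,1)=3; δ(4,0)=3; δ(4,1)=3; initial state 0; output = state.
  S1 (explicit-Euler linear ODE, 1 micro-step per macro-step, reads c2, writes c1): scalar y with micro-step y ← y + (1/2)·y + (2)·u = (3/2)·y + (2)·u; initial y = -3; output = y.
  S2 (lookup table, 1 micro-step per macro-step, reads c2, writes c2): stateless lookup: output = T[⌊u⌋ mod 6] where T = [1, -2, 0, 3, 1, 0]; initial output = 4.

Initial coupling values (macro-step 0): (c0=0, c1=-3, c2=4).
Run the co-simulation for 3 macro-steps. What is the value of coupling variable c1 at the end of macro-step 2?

c1 at macro-step 2 = 29/4

macro 1: S0 reads c0=0 → after 1×micro: 4; S1 reads c2=4 → after 1×micro: 7/2; S2 reads c2=4 → after 1×micro: 1 ⇒ (c0=4, c1=7/2, c2=1)
macro 2: S0 reads c0=4 → after 1×micro: 3; S1 reads c2=1 → after 1×micro: 29/4; S2 reads c2=1 → after 1×micro: -2 ⇒ (c0=3, c1=29/4, c2=-2)
macro 3: S0 reads c0=3 → after 1×micro: 3; S1 reads c2=-2 → after 1×micro: 55/8; S2 reads c2=-2 → after 1×micro: 1 ⇒ (c0=3, c1=55/8, c2=1)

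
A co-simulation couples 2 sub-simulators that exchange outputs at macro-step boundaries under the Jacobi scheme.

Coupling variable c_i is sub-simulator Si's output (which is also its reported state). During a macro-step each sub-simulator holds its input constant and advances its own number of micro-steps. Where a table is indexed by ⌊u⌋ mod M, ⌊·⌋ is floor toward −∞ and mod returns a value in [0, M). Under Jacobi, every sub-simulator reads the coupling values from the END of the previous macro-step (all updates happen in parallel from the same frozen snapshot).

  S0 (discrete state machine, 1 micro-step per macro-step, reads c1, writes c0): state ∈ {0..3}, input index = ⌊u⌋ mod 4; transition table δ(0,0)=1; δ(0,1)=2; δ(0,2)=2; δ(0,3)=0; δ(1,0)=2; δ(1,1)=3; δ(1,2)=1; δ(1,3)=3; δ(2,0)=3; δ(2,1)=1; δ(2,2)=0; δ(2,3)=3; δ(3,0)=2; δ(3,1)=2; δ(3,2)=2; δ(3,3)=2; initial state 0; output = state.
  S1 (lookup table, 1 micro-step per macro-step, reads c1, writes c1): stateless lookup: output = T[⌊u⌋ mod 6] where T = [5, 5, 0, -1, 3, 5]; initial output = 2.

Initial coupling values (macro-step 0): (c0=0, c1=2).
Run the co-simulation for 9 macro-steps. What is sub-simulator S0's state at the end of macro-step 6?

S0 state at macro-step 6 = 2

macro 1: S0 reads c1=2 → after 1×micro: 2; S1 reads c1=2 → after 1×micro: 0 ⇒ (c0=2, c1=0)
macro 2: S0 reads c1=0 → after 1×micro: 3; S1 reads c1=0 → after 1×micro: 5 ⇒ (c0=3, c1=5)
macro 3: S0 reads c1=5 → after 1×micro: 2; S1 reads c1=5 → after 1×micro: 5 ⇒ (c0=2, c1=5)
macro 4: S0 reads c1=5 → after 1×micro: 1; S1 reads c1=5 → after 1×micro: 5 ⇒ (c0=1, c1=5)
macro 5: S0 reads c1=5 → after 1×micro: 3; S1 reads c1=5 → after 1×micro: 5 ⇒ (c0=3, c1=5)
macro 6: S0 reads c1=5 → after 1×micro: 2; S1 reads c1=5 → after 1×micro: 5 ⇒ (c0=2, c1=5)
macro 7: S0 reads c1=5 → after 1×micro: 1; S1 reads c1=5 → after 1×micro: 5 ⇒ (c0=1, c1=5)
macro 8: S0 reads c1=5 → after 1×micro: 3; S1 reads c1=5 → after 1×micro: 5 ⇒ (c0=3, c1=5)
macro 9: S0 reads c1=5 → after 1×micro: 2; S1 reads c1=5 → after 1×micro: 5 ⇒ (c0=2, c1=5)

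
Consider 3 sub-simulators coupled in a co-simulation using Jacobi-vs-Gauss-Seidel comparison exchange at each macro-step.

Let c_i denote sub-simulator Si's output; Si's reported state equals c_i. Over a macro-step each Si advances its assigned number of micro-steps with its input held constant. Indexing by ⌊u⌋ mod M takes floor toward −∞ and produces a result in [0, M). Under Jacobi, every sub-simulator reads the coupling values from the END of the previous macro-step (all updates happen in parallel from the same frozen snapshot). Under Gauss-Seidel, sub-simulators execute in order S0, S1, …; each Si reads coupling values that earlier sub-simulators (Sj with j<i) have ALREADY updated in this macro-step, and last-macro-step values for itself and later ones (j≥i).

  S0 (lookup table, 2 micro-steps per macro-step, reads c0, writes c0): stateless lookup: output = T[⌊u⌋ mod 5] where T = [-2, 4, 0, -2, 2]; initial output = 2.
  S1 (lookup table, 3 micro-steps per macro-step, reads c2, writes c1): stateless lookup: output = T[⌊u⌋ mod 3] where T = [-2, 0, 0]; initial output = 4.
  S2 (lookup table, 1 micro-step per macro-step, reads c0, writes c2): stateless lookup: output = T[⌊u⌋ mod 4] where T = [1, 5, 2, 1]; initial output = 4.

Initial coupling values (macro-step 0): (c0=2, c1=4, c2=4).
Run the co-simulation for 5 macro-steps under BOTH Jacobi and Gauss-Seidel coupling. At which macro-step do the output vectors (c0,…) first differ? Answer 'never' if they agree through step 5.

[Jacobi] macro 1: S0 reads c0=2 → after 2×micro: 0; S1 reads c2=4 → after 3×micro: 0; S2 reads c0=2 → after 1×micro: 2 ⇒ (c0=0, c1=0, c2=2)
[Jacobi] macro 2: S0 reads c0=0 → after 2×micro: -2; S1 reads c2=2 → after 3×micro: 0; S2 reads c0=0 → after 1×micro: 1 ⇒ (c0=-2, c1=0, c2=1)
[Jacobi] macro 3: S0 reads c0=-2 → after 2×micro: -2; S1 reads c2=1 → after 3×micro: 0; S2 reads c0=-2 → after 1×micro: 2 ⇒ (c0=-2, c1=0, c2=2)
[Jacobi] macro 4: S0 reads c0=-2 → after 2×micro: -2; S1 reads c2=2 → after 3×micro: 0; S2 reads c0=-2 → after 1×micro: 2 ⇒ (c0=-2, c1=0, c2=2)
[Jacobi] macro 5: S0 reads c0=-2 → after 2×micro: -2; S1 reads c2=2 → after 3×micro: 0; S2 reads c0=-2 → after 1×micro: 2 ⇒ (c0=-2, c1=0, c2=2)
[Gauss-Seidel] macro 1: S0 reads c0=2 → after 2×micro: 0; S1 reads c2=4 → after 3×micro: 0; S2 reads c0=0 → after 1×micro: 1 ⇒ (c0=0, c1=0, c2=1)
[Gauss-Seidel] macro 2: S0 reads c0=0 → after 2×micro: -2; S1 reads c2=1 → after 3×micro: 0; S2 reads c0=-2 → after 1×micro: 2 ⇒ (c0=-2, c1=0, c2=2)
[Gauss-Seidel] macro 3: S0 reads c0=-2 → after 2×micro: -2; S1 reads c2=2 → after 3×micro: 0; S2 reads c0=-2 → after 1×micro: 2 ⇒ (c0=-2, c1=0, c2=2)
[Gauss-Seidel] macro 4: S0 reads c0=-2 → after 2×micro: -2; S1 reads c2=2 → after 3×micro: 0; S2 reads c0=-2 → after 1×micro: 2 ⇒ (c0=-2, c1=0, c2=2)
[Gauss-Seidel] macro 5: S0 reads c0=-2 → after 2×micro: -2; S1 reads c2=2 → after 3×micro: 0; S2 reads c0=-2 → after 1×micro: 2 ⇒ (c0=-2, c1=0, c2=2)

first divergence at macro-step: 1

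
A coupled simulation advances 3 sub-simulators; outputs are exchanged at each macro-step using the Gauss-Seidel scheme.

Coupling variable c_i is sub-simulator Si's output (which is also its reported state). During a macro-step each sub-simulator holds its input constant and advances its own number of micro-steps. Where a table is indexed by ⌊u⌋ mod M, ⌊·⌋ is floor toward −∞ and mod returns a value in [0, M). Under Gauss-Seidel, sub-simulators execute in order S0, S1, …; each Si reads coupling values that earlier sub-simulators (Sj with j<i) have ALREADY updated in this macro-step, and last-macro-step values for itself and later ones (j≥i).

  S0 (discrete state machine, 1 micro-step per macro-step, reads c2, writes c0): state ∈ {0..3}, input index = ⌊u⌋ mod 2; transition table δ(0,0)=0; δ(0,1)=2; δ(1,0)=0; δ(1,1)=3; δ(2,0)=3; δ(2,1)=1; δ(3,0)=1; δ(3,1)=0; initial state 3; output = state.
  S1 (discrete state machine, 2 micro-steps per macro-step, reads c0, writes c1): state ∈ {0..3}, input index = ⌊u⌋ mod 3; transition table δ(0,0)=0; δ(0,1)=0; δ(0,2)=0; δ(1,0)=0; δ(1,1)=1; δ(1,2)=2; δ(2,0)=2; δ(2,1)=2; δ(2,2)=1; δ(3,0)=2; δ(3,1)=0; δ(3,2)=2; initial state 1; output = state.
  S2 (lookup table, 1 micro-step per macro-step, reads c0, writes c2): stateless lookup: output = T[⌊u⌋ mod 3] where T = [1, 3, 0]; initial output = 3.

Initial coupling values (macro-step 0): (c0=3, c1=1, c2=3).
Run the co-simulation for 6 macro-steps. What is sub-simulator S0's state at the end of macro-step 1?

S0 state at macro-step 1 = 0

macro 1: S0 reads c2=3 → after 1×micro: 0; S1 reads c0=0 → after 2×micro: 0; S2 reads c0=0 → after 1×micro: 1 ⇒ (c0=0, c1=0, c2=1)
macro 2: S0 reads c2=1 → after 1×micro: 2; S1 reads c0=2 → after 2×micro: 0; S2 reads c0=2 → after 1×micro: 0 ⇒ (c0=2, c1=0, c2=0)
macro 3: S0 reads c2=0 → after 1×micro: 3; S1 reads c0=3 → after 2×micro: 0; S2 reads c0=3 → after 1×micro: 1 ⇒ (c0=3, c1=0, c2=1)
macro 4: S0 reads c2=1 → after 1×micro: 0; S1 reads c0=0 → after 2×micro: 0; S2 reads c0=0 → after 1×micro: 1 ⇒ (c0=0, c1=0, c2=1)
macro 5: S0 reads c2=1 → after 1×micro: 2; S1 reads c0=2 → after 2×micro: 0; S2 reads c0=2 → after 1×micro: 0 ⇒ (c0=2, c1=0, c2=0)
macro 6: S0 reads c2=0 → after 1×micro: 3; S1 reads c0=3 → after 2×micro: 0; S2 reads c0=3 → after 1×micro: 1 ⇒ (c0=3, c1=0, c2=1)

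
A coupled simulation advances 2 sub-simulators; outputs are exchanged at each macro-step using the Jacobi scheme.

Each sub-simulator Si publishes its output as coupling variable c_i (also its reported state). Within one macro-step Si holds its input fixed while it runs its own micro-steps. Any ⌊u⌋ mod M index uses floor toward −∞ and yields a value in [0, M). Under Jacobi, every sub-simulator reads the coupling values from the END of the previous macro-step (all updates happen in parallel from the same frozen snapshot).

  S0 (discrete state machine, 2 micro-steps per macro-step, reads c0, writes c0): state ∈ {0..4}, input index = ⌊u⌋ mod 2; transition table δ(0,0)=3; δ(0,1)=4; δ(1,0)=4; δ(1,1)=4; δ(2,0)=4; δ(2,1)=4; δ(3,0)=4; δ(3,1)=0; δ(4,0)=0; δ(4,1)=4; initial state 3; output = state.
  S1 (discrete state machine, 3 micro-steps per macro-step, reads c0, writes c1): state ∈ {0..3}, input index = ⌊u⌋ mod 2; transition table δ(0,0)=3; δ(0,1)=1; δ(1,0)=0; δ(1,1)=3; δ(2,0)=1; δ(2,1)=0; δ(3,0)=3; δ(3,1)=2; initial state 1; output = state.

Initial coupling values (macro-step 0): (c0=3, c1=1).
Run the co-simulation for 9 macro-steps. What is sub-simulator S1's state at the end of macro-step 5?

S1 state at macro-step 5 = 1

macro 1: S0 reads c0=3 → after 2×micro: 4; S1 reads c0=3 → after 3×micro: 0 ⇒ (c0=4, c1=0)
macro 2: S0 reads c0=4 → after 2×micro: 3; S1 reads c0=4 → after 3×micro: 3 ⇒ (c0=3, c1=3)
macro 3: S0 reads c0=3 → after 2×micro: 4; S1 reads c0=3 → after 3×micro: 1 ⇒ (c0=4, c1=1)
macro 4: S0 reads c0=4 → after 2×micro: 3; S1 reads c0=4 → after 3×micro: 3 ⇒ (c0=3, c1=3)
macro 5: S0 reads c0=3 → after 2×micro: 4; S1 reads c0=3 → after 3×micro: 1 ⇒ (c0=4, c1=1)
macro 6: S0 reads c0=4 → after 2×micro: 3; S1 reads c0=4 → after 3×micro: 3 ⇒ (c0=3, c1=3)
macro 7: S0 reads c0=3 → after 2×micro: 4; S1 reads c0=3 → after 3×micro: 1 ⇒ (c0=4, c1=1)
macro 8: S0 reads c0=4 → after 2×micro: 3; S1 reads c0=4 → after 3×micro: 3 ⇒ (c0=3, c1=3)
macro 9: S0 reads c0=3 → after 2×micro: 4; S1 reads c0=3 → after 3×micro: 1 ⇒ (c0=4, c1=1)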